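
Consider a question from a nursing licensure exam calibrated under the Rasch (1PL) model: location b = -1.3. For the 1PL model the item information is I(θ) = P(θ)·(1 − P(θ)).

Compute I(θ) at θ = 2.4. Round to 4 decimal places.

0.0235

P = 1/(1+e^{-3.7000}) = 0.9759
P(1−P) = 0.9759 × 0.0241 = 0.0235
I = P(1−P) = 0.02354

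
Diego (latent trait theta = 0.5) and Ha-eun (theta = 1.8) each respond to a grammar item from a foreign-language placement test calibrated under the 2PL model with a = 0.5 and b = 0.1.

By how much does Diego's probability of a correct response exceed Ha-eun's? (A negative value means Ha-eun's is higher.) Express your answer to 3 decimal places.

P(theta) = 1 / (1 + exp(−a(theta − b)))
P(Diego) = 0.5498  [exponent 0.2000]
P(Ha-eun) = 0.7006  [exponent 0.8500]
Difference = 0.5498 − 0.7006 = -0.1507

-0.151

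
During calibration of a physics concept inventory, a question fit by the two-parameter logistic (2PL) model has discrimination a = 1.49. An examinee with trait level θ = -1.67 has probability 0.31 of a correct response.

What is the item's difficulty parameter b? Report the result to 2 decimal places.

-1.13

P(θ) = 1 / (1 + exp(−a(θ − b)))
logit(0.31) = ln(0.31/0.69) = -0.8001
b = θ − logit/(a) = -1.67 − (-0.8001)/1.4900 = -1.1330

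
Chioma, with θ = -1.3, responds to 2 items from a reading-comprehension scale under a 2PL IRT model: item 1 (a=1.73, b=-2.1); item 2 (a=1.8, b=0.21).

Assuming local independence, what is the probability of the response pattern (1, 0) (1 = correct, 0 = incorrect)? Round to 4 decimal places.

P(θ) = 1 / (1 + exp(−a(θ − b)))
P_1 = 1/(1+e^{-1.3840}) = 0.7996
P_2 = 1/(1+e^{2.7180}) = 0.0619
L = P_1 × (1−P_2) = 0.7996 × 0.9381 = 0.75012

0.7501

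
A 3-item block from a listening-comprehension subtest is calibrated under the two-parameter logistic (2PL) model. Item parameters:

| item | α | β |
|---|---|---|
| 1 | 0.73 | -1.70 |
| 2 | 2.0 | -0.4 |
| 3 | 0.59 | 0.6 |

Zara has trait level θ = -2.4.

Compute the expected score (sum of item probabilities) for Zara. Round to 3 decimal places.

0.538

P(θ) = 1 / (1 + exp(−α(θ − β)))
P_1 = 1/(1+e^{0.5110}) = 0.3750
P_2 = 1/(1+e^{4.0000}) = 0.0180
P_3 = 1/(1+e^{1.7700}) = 0.1455
E[score] = 0.3750 + 0.0180 + 0.1455 = 0.5385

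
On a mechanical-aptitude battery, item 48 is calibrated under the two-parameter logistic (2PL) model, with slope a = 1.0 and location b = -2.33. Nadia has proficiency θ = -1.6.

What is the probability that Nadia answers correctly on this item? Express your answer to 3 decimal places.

P(θ) = 1 / (1 + exp(−a(θ − b)))
Exponent: 1.0 × (-1.6 − (-2.33)) = 0.7300
1/(1 + e^{-0.7300}) = 0.6748

0.675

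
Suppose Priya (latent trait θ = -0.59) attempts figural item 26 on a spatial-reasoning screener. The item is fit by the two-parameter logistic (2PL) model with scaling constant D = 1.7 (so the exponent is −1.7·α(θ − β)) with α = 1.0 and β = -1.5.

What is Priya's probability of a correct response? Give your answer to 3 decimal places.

P(θ) = 1 / (1 + exp(−D·α(θ − β)))
Exponent: 1.7 × 1.0 × (-0.59 − (-1.5)) = 1.5470
1/(1 + e^{-1.5470}) = 0.8245
P = 0.8245

0.824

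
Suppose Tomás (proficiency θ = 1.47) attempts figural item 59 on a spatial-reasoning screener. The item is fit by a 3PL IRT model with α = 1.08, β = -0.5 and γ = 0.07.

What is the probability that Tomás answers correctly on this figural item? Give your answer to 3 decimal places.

0.901

P(θ) = γ + (1 − γ) · 1 / (1 + exp(−α(θ − β)))
Exponent: 1.08 × (1.47 − (-0.5)) = 2.1276
1/(1 + e^{-2.1276}) = 0.8936
P = 0.07 + 0.93 × 0.8936 = 0.9010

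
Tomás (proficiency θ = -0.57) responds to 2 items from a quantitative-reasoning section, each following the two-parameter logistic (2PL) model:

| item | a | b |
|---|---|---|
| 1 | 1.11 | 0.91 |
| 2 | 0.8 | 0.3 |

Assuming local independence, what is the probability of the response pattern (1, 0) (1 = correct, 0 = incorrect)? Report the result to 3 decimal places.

P(θ) = 1 / (1 + exp(−a(θ − b)))
P_1 = 1/(1+e^{1.6428}) = 0.1621
P_2 = 1/(1+e^{0.6960}) = 0.3327
L = P_1 × (1−P_2) = 0.1621 × 0.6673 = 0.10816

0.108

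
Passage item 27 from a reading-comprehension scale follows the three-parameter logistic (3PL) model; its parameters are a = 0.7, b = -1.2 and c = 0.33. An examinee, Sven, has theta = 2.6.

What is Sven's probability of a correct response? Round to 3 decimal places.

0.956

P(theta) = c + (1 − c) · 1 / (1 + exp(−a(theta − b)))
Exponent: 0.7 × (2.6 − (-1.2)) = 2.6600
1/(1 + e^{-2.6600}) = 0.9346
P = 0.33 + 0.67 × 0.9346 = 0.9562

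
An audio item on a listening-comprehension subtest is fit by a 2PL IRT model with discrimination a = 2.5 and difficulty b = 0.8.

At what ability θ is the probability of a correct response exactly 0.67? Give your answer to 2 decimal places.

1.08

P(θ) = 1 / (1 + exp(−a(θ − b)))
logit = ln(0.6700/0.3300) = 0.7082
θ = b + logit/(a) = 0.8 + 0.7082/2.5000 = 1.0833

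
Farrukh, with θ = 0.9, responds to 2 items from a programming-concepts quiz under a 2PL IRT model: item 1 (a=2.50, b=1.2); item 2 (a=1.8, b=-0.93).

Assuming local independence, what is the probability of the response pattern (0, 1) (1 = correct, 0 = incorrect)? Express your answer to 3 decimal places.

0.655

P(θ) = 1 / (1 + exp(−a(θ − b)))
P_1 = 1/(1+e^{0.7500}) = 0.3208
P_2 = 1/(1+e^{-3.2940}) = 0.9642
L = (1−P_1) × P_2 = 0.6792 × 0.9642 = 0.65488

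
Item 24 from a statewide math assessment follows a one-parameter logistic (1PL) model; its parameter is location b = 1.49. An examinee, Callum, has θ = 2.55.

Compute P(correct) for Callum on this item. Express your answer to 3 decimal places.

0.743

P(θ) = 1 / (1 + exp(−(θ − b)))
Exponent: (2.55 − 1.49) = 1.0600
1/(1 + e^{-1.0600}) = 0.7427
P = 0.7427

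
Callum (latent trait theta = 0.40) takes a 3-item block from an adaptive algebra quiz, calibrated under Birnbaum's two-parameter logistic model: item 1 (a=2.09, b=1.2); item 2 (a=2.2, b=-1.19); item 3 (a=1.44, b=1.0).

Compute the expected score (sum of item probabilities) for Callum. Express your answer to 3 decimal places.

P(theta) = 1 / (1 + exp(−a(theta − b)))
P_1 = 1/(1+e^{1.6720}) = 0.1582
P_2 = 1/(1+e^{-3.4980}) = 0.9706
P_3 = 1/(1+e^{0.8640}) = 0.2965
E[score] = 0.1582 + 0.9706 + 0.2965 = 1.4253

1.425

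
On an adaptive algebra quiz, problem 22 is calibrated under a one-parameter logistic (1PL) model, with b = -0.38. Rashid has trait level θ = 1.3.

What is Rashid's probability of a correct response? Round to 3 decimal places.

P(θ) = 1 / (1 + exp(−(θ − b)))
Exponent: (1.3 − (-0.38)) = 1.6800
1/(1 + e^{-1.6800}) = 0.8429
P = 0.8429

0.843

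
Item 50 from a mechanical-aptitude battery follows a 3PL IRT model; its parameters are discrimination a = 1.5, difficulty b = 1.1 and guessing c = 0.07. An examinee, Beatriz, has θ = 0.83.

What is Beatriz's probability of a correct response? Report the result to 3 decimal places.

P(θ) = c + (1 − c) · 1 / (1 + exp(−a(θ − b)))
Exponent: 1.5 × (0.83 − 1.1) = -0.4050
1/(1 + e^{0.4050}) = 0.4001
P = 0.07 + 0.93 × 0.4001 = 0.4421

0.442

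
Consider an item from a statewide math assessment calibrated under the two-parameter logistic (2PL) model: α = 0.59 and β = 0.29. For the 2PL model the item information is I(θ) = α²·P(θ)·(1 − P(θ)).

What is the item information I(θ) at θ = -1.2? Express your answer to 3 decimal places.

0.072

P = 1/(1+e^{0.8791}) = 0.2934
P(1−P) = 0.2934 × 0.7066 = 0.2073
I = α² × P(1−P) = 0.59² × 0.2073 = 0.07216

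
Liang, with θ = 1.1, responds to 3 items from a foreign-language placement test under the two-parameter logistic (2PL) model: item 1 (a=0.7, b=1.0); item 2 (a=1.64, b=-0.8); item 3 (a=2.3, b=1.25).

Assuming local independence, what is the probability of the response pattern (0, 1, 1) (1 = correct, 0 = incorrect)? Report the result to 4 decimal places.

P(θ) = 1 / (1 + exp(−a(θ − b)))
P_1 = 1/(1+e^{-0.0700}) = 0.5175
P_2 = 1/(1+e^{-3.1160}) = 0.9575
P_3 = 1/(1+e^{0.3450}) = 0.4146
L = (1−P_1) × P_2 × P_3 = 0.4825 × 0.9575 × 0.4146 = 0.19155

0.1916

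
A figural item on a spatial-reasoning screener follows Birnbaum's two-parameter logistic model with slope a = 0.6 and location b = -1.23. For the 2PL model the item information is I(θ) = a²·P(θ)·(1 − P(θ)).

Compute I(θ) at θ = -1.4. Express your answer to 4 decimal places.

P = 1/(1+e^{0.1020}) = 0.4745
P(1−P) = 0.4745 × 0.5255 = 0.2494
I = a² × P(1−P) = 0.6² × 0.2494 = 0.08977

0.0898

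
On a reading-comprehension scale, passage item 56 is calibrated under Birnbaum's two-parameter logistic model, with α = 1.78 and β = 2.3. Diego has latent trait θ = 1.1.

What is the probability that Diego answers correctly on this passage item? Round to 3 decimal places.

P(θ) = 1 / (1 + exp(−α(θ − β)))
Exponent: 1.78 × (1.1 − 2.3) = -2.1360
1/(1 + e^{2.1360}) = 0.1056

0.106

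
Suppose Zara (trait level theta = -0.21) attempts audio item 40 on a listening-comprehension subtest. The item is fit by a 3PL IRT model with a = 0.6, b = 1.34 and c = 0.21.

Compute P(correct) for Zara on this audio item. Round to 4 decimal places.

0.4335

P(theta) = c + (1 − c) · 1 / (1 + exp(−a(theta − b)))
Exponent: 0.6 × (-0.21 − 1.34) = -0.9300
1/(1 + e^{0.9300}) = 0.2829
P = 0.21 + 0.79 × 0.2829 = 0.4335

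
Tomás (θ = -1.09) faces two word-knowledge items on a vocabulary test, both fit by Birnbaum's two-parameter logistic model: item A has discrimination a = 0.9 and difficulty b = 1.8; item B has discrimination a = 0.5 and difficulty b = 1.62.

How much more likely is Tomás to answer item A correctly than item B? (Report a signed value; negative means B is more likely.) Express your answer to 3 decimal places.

P(θ) = 1 / (1 + exp(−a(θ − b)))
P_A = 0.0691
P_B = 0.2051
P_A − P_B = -0.1360

-0.136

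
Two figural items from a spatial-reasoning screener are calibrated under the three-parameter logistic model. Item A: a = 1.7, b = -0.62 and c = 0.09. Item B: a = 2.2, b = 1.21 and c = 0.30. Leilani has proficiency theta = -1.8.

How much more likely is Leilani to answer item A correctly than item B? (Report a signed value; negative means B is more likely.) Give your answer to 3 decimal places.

-0.103

P(theta) = c + (1 − c) · 1 / (1 + exp(−a(theta − b)))
P_A = 0.1979
P_B = 0.3009
P_A − P_B = -0.1030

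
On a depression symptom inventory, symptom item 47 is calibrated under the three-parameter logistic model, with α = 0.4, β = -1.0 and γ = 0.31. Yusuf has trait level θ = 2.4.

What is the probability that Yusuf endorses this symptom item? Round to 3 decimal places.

0.859

P(θ) = γ + (1 − γ) · 1 / (1 + exp(−α(θ − β)))
Exponent: 0.4 × (2.4 − (-1.0)) = 1.3600
1/(1 + e^{-1.3600}) = 0.7958
P = 0.31 + 0.69 × 0.7958 = 0.8591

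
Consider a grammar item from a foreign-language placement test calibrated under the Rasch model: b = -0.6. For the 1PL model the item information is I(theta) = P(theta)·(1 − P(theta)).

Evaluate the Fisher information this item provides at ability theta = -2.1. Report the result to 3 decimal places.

0.149

P = 1/(1+e^{1.5000}) = 0.1824
P(1−P) = 0.1824 × 0.8176 = 0.1491
I = P(1−P) = 0.14915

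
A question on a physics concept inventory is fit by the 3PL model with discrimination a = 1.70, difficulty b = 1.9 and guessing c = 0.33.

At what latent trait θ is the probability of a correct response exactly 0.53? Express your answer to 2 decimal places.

P(θ) = c + (1 − c) · 1 / (1 + exp(−a(θ − b)))
Remove guessing floor: (0.53 − 0.33)/(1 − 0.33) = 0.2985
logit = ln(0.2985/0.7015) = -0.8544
θ = b + logit/(a) = 1.9 + (-0.8544)/1.7000 = 1.3974

1.40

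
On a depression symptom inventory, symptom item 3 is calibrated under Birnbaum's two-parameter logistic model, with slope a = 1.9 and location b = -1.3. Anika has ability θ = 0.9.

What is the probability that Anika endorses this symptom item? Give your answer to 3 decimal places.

0.985

P(θ) = 1 / (1 + exp(−a(θ − b)))
Exponent: 1.9 × (0.9 − (-1.3)) = 4.1800
1/(1 + e^{-4.1800}) = 0.9849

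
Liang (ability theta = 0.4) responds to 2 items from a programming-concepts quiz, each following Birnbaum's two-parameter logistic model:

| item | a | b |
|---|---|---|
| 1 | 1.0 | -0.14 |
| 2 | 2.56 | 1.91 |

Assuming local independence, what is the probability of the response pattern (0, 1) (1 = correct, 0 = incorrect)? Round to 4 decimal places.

0.0076

P(theta) = 1 / (1 + exp(−a(theta − b)))
P_1 = 1/(1+e^{-0.5400}) = 0.6318
P_2 = 1/(1+e^{3.8656}) = 0.0205
L = (1−P_1) × P_2 = 0.3682 × 0.0205 = 0.00756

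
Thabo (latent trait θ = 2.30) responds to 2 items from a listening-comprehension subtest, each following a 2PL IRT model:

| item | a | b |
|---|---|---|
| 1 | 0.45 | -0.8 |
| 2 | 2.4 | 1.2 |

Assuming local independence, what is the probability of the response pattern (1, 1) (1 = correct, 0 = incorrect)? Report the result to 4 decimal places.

P(θ) = 1 / (1 + exp(−a(θ − b)))
P_1 = 1/(1+e^{-1.3950}) = 0.8014
P_2 = 1/(1+e^{-2.6400}) = 0.9334
L = P_1 × P_2 = 0.8014 × 0.9334 = 0.74801

0.7480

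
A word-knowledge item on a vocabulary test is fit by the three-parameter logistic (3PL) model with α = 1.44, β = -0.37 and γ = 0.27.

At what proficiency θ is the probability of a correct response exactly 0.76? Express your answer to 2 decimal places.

P(θ) = γ + (1 − γ) · 1 / (1 + exp(−α(θ − β)))
Remove guessing floor: (0.76 − 0.27)/(1 − 0.27) = 0.6712
logit = ln(0.6712/0.3288) = 0.7138
θ = β + logit/(α) = -0.37 + 0.7138/1.4400 = 0.1257

0.13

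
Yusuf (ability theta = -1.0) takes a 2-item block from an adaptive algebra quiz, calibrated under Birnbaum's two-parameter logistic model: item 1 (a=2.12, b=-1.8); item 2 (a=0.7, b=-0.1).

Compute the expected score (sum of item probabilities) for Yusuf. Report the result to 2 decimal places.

P(theta) = 1 / (1 + exp(−a(theta − b)))
P_1 = 1/(1+e^{-1.6960}) = 0.8450
P_2 = 1/(1+e^{0.6300}) = 0.3475
E[score] = 0.8450 + 0.3475 = 1.1925

1.19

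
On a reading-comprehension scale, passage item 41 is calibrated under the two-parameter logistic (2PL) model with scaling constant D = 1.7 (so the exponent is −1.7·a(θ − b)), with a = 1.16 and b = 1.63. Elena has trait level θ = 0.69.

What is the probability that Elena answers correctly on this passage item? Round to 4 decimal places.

0.1354

P(θ) = 1 / (1 + exp(−D·a(θ − b)))
Exponent: 1.7 × 1.16 × (0.69 − 1.63) = -1.8537
1/(1 + e^{1.8537}) = 0.1354
P = 0.1354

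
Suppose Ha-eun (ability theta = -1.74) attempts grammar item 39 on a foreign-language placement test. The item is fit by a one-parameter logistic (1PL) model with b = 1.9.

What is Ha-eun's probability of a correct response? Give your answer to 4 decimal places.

P(theta) = 1 / (1 + exp(−(theta − b)))
Exponent: (-1.74 − 1.9) = -3.6400
1/(1 + e^{3.6400}) = 0.0256
P = 0.0256

0.0256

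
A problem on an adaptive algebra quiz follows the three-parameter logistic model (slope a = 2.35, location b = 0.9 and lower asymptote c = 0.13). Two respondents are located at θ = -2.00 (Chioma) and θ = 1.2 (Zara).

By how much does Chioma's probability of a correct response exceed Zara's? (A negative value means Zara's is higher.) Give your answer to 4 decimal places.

P(θ) = c + (1 − c) · 1 / (1 + exp(−a(θ − b)))
P(Chioma) = 0.1310  [exponent -6.8150]
P(Zara) = 0.7123  [exponent 0.7050]
Difference = 0.1310 − 0.7123 = -0.5813

-0.5813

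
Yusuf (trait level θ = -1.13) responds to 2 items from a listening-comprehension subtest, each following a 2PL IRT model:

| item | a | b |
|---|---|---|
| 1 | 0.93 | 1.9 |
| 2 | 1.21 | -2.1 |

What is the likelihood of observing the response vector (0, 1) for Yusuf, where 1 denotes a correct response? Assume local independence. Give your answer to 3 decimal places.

0.721

P(θ) = 1 / (1 + exp(−a(θ − b)))
P_1 = 1/(1+e^{2.8179}) = 0.0564
P_2 = 1/(1+e^{-1.1737}) = 0.7638
L = (1−P_1) × P_2 = 0.9436 × 0.7638 = 0.72076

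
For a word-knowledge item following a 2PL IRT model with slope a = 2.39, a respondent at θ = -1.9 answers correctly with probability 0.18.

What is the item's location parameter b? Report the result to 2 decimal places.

P(θ) = 1 / (1 + exp(−a(θ − b)))
logit(0.18) = ln(0.18/0.82) = -1.5163
b = θ − logit/(a) = -1.9 − (-1.5163)/2.3900 = -1.2655

-1.27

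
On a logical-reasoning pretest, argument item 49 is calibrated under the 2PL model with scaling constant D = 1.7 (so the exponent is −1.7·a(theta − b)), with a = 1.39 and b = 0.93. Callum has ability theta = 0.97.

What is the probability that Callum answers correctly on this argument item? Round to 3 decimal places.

0.524

P(theta) = 1 / (1 + exp(−D·a(theta − b)))
Exponent: 1.7 × 1.39 × (0.97 − 0.93) = 0.0945
1/(1 + e^{-0.0945}) = 0.5236
P = 0.5236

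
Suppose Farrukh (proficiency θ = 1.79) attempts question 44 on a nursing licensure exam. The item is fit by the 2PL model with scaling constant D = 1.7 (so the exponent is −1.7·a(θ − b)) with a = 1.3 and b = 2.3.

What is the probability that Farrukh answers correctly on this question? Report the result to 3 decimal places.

P(θ) = 1 / (1 + exp(−D·a(θ − b)))
Exponent: 1.7 × 1.3 × (1.79 − 2.3) = -1.1271
1/(1 + e^{1.1271}) = 0.2447
P = 0.2447

0.245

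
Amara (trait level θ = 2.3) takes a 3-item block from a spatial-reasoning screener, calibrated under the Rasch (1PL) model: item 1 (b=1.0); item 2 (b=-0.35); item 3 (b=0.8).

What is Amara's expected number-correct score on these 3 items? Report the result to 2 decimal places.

P(θ) = 1 / (1 + exp(−(θ − b)))
P_1 = 1/(1+e^{-1.3000}) = 0.7858
P_2 = 1/(1+e^{-2.6500}) = 0.9340
P_3 = 1/(1+e^{-1.5000}) = 0.8176
E[score] = 0.7858 + 0.9340 + 0.8176 = 2.5374

2.54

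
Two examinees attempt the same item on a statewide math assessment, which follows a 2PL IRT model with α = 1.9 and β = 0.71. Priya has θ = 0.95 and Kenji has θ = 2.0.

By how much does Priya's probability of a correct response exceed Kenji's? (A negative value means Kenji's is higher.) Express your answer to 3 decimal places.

-0.309

P(θ) = 1 / (1 + exp(−α(θ − β)))
P(Priya) = 0.6121  [exponent 0.4560]
P(Kenji) = 0.9206  [exponent 2.4510]
Difference = 0.6121 − 0.9206 = -0.3086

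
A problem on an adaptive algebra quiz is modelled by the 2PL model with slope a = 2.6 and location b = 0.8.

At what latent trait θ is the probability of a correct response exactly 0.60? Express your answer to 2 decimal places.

0.96

P(θ) = 1 / (1 + exp(−a(θ − b)))
logit = ln(0.6000/0.4000) = 0.4055
θ = b + logit/(a) = 0.8 + 0.4055/2.6000 = 0.9559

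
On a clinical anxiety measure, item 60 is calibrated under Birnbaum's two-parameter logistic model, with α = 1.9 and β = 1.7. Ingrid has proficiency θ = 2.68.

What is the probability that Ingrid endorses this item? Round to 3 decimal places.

P(θ) = 1 / (1 + exp(−α(θ − β)))
Exponent: 1.9 × (2.68 − 1.7) = 1.8620
1/(1 + e^{-1.8620}) = 0.8655

0.866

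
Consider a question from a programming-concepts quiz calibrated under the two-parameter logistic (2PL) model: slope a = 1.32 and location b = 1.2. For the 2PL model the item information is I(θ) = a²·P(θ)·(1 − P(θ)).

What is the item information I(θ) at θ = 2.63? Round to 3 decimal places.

0.199

P = 1/(1+e^{-1.8876}) = 0.8685
P(1−P) = 0.8685 × 0.1315 = 0.1142
I = a² × P(1−P) = 1.32² × 0.1142 = 0.19902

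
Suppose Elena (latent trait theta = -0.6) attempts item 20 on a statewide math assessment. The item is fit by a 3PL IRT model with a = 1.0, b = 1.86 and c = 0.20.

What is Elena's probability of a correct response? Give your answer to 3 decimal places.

P(theta) = c + (1 − c) · 1 / (1 + exp(−a(theta − b)))
Exponent: 1.0 × (-0.6 − 1.86) = -2.4600
1/(1 + e^{2.4600}) = 0.0787
P = 0.20 + 0.80 × 0.0787 = 0.2630

0.263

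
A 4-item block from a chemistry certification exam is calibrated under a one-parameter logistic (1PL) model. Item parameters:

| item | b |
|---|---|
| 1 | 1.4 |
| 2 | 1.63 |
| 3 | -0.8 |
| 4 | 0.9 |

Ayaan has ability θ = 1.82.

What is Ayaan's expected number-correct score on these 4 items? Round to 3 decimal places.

2.798

P(θ) = 1 / (1 + exp(−(θ − b)))
P_1 = 1/(1+e^{-0.4200}) = 0.6035
P_2 = 1/(1+e^{-0.1900}) = 0.5474
P_3 = 1/(1+e^{-2.6200}) = 0.9321
P_4 = 1/(1+e^{-0.9200}) = 0.7150
E[score] = 0.6035 + 0.5474 + 0.9321 + 0.7150 = 2.7980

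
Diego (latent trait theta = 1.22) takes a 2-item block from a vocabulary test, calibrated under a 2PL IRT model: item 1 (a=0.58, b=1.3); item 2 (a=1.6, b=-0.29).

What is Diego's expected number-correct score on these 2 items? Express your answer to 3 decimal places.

1.406

P(theta) = 1 / (1 + exp(−a(theta − b)))
P_1 = 1/(1+e^{0.0464}) = 0.4884
P_2 = 1/(1+e^{-2.4160}) = 0.9180
E[score] = 0.4884 + 0.9180 = 1.4064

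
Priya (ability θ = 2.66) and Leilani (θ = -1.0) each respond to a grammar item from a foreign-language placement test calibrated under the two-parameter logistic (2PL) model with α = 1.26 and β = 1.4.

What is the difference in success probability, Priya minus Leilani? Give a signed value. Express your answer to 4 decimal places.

0.7839

P(θ) = 1 / (1 + exp(−α(θ − β)))
P(Priya) = 0.8303  [exponent 1.5876]
P(Leilani) = 0.0464  [exponent -3.0240]
Difference = 0.8303 − 0.0464 = 0.7839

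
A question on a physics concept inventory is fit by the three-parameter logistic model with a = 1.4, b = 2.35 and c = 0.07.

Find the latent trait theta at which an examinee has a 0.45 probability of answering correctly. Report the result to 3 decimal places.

P(theta) = c + (1 − c) · 1 / (1 + exp(−a(theta − b)))
Remove guessing floor: (0.45 − 0.07)/(1 − 0.07) = 0.4086
logit = ln(0.4086/0.5914) = -0.3697
theta = b + logit/(a) = 2.35 + (-0.3697)/1.4000 = 2.0859

2.086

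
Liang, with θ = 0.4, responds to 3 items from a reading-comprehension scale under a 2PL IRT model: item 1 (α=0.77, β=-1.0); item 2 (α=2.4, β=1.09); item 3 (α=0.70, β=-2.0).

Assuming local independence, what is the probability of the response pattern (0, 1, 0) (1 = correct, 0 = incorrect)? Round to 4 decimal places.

P(θ) = 1 / (1 + exp(−α(θ − β)))
P_1 = 1/(1+e^{-1.0780}) = 0.7461
P_2 = 1/(1+e^{1.6560}) = 0.1603
P_3 = 1/(1+e^{-1.6800}) = 0.8429
L = (1−P_1) × P_2 × (1−P_3) = 0.2539 × 0.1603 × 0.1571 = 0.00639

0.0064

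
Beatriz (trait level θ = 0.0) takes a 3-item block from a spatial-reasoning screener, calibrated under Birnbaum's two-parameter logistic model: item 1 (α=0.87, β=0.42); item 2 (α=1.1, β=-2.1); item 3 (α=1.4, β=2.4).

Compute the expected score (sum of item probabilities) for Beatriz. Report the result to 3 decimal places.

1.353

P(θ) = 1 / (1 + exp(−α(θ − β)))
P_1 = 1/(1+e^{0.3654}) = 0.4097
P_2 = 1/(1+e^{-2.3100}) = 0.9097
P_3 = 1/(1+e^{3.3600}) = 0.0336
E[score] = 0.4097 + 0.9097 + 0.0336 = 1.3529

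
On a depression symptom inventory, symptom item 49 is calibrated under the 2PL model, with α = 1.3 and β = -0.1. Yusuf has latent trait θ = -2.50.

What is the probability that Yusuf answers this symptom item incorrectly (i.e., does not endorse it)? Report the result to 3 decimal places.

0.958

P(θ) = 1 / (1 + exp(−α(θ − β)))
Exponent: 1.3 × (-2.50 − (-0.1)) = -3.1200
1/(1 + e^{3.1200}) = 0.0423
P(incorrect) = 1 − 0.0423 = 0.9577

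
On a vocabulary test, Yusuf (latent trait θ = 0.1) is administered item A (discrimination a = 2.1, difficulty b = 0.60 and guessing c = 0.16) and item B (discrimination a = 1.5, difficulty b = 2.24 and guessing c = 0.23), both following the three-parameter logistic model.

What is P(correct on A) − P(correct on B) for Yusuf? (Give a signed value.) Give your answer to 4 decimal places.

P(θ) = c + (1 − c) · 1 / (1 + exp(−a(θ − b)))
P_A = 0.3777
P_B = 0.2599
P_A − P_B = 0.1179

0.1179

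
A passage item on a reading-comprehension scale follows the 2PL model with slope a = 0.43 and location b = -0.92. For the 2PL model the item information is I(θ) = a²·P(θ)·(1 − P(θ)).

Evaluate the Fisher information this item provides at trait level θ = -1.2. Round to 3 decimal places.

0.046

P = 1/(1+e^{0.1204}) = 0.4699
P(1−P) = 0.4699 × 0.5301 = 0.2491
I = a² × P(1−P) = 0.43² × 0.2491 = 0.04606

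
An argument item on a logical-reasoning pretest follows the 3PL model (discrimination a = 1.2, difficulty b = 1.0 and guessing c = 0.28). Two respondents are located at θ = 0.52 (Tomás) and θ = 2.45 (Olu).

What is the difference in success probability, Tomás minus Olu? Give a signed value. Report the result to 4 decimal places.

-0.3534

P(θ) = c + (1 − c) · 1 / (1 + exp(−a(θ − b)))
P(Tomás) = 0.5391  [exponent -0.5760]
P(Olu) = 0.8925  [exponent 1.7400]
Difference = 0.5391 − 0.8925 = -0.3534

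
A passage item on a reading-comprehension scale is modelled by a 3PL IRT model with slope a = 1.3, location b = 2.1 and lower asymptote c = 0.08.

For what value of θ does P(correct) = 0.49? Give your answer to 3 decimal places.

1.932

P(θ) = c + (1 − c) · 1 / (1 + exp(−a(θ − b)))
Remove guessing floor: (0.49 − 0.08)/(1 − 0.08) = 0.4457
logit = ln(0.4457/0.5543) = -0.2183
θ = b + logit/(a) = 2.1 + (-0.2183)/1.3000 = 1.9321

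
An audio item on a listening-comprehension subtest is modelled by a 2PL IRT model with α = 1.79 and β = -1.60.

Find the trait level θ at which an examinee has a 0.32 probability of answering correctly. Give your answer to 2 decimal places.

P(θ) = 1 / (1 + exp(−α(θ − β)))
logit = ln(0.3200/0.6800) = -0.7538
θ = β + logit/(α) = -1.60 + (-0.7538)/1.7900 = -2.0211

-2.02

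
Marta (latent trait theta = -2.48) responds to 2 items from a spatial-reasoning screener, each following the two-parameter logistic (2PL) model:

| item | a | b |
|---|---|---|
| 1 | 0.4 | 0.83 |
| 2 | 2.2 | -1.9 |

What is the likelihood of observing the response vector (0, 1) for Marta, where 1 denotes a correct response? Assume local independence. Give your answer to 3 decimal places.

P(theta) = 1 / (1 + exp(−a(theta − b)))
P_1 = 1/(1+e^{1.3240}) = 0.2102
P_2 = 1/(1+e^{1.2760}) = 0.2182
L = (1−P_1) × P_2 = 0.7898 × 0.2182 = 0.17237

0.172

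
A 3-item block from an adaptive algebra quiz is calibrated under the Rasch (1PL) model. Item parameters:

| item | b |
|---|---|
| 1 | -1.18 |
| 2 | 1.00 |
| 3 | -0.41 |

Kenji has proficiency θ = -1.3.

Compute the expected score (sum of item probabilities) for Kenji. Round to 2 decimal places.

0.85

P(θ) = 1 / (1 + exp(−(θ − b)))
P_1 = 1/(1+e^{0.1200}) = 0.4700
P_2 = 1/(1+e^{2.3000}) = 0.0911
P_3 = 1/(1+e^{0.8900}) = 0.2911
E[score] = 0.4700 + 0.0911 + 0.2911 = 0.8523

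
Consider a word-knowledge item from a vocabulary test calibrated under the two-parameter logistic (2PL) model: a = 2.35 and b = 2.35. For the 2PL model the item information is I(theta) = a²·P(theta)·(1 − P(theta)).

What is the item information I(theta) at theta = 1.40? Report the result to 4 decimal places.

P = 1/(1+e^{2.2325}) = 0.0969
P(1−P) = 0.0969 × 0.9031 = 0.0875
I = a² × P(1−P) = 2.35² × 0.0875 = 0.48314

0.4831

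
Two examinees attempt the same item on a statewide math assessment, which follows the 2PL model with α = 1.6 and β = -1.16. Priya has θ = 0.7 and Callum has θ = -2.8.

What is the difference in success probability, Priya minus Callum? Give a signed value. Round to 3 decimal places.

P(θ) = 1 / (1 + exp(−α(θ − β)))
P(Priya) = 0.9515  [exponent 2.9760]
P(Callum) = 0.0676  [exponent -2.6240]
Difference = 0.9515 − 0.0676 = 0.8839

0.884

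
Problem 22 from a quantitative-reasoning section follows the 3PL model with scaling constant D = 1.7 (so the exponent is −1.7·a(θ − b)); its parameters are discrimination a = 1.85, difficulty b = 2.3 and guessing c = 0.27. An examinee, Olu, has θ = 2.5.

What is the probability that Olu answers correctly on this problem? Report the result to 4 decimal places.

0.7462

P(θ) = c + (1 − c) · 1 / (1 + exp(−D·a(θ − b)))
Exponent: 1.7 × 1.85 × (2.5 − 2.3) = 0.6290
1/(1 + e^{-0.6290}) = 0.6523
P = 0.27 + 0.73 × 0.6523 = 0.7462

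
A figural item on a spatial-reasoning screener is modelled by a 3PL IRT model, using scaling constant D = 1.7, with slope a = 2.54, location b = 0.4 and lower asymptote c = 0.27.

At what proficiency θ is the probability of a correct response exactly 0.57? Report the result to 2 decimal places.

0.32

P(θ) = c + (1 − c) · 1 / (1 + exp(−D·a(θ − b)))
Remove guessing floor: (0.57 − 0.27)/(1 − 0.27) = 0.4110
logit = ln(0.4110/0.5890) = -0.3600
θ = b + logit/(1.7·a) = 0.4 + (-0.3600)/4.3180 = 0.3166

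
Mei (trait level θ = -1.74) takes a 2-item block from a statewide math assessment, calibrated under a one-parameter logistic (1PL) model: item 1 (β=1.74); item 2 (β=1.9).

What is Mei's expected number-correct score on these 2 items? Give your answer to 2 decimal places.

0.06

P(θ) = 1 / (1 + exp(−(θ − β)))
P_1 = 1/(1+e^{3.4800}) = 0.0299
P_2 = 1/(1+e^{3.6400}) = 0.0256
E[score] = 0.0299 + 0.0256 = 0.0555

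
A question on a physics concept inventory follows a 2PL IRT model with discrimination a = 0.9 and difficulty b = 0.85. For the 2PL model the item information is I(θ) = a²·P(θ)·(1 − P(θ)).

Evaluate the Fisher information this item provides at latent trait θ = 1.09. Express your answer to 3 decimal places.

0.200

P = 1/(1+e^{-0.2160}) = 0.5538
P(1−P) = 0.5538 × 0.4462 = 0.2471
I = a² × P(1−P) = 0.9² × 0.2471 = 0.20016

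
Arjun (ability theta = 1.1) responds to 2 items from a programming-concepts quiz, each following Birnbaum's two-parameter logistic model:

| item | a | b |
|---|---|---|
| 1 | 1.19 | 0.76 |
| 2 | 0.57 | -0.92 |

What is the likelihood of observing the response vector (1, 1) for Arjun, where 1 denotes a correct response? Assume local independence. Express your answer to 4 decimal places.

P(theta) = 1 / (1 + exp(−a(theta − b)))
P_1 = 1/(1+e^{-0.4046}) = 0.5998
P_2 = 1/(1+e^{-1.1514}) = 0.7598
L = P_1 × P_2 = 0.5998 × 0.7598 = 0.45570

0.4557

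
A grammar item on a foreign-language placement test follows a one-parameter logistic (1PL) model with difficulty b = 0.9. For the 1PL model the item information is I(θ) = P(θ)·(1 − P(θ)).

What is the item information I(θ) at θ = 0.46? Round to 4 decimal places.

P = 1/(1+e^{0.4400}) = 0.3917
P(1−P) = 0.3917 × 0.6083 = 0.2383
I = P(1−P) = 0.23828

0.2383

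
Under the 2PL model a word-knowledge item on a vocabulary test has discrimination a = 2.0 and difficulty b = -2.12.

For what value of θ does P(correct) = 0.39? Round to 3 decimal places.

P(θ) = 1 / (1 + exp(−a(θ − b)))
logit = ln(0.3900/0.6100) = -0.4473
θ = b + logit/(a) = -2.12 + (-0.4473)/2.0000 = -2.3437

-2.344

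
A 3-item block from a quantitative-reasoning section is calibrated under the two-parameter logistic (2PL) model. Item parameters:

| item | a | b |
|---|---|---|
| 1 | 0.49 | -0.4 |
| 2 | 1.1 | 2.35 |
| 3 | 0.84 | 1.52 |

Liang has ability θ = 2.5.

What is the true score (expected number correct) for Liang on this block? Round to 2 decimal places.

P(θ) = 1 / (1 + exp(−a(θ − b)))
P_1 = 1/(1+e^{-1.4210}) = 0.8055
P_2 = 1/(1+e^{-0.1650}) = 0.5412
P_3 = 1/(1+e^{-0.8232}) = 0.6949
E[score] = 0.8055 + 0.5412 + 0.6949 = 2.0416

2.04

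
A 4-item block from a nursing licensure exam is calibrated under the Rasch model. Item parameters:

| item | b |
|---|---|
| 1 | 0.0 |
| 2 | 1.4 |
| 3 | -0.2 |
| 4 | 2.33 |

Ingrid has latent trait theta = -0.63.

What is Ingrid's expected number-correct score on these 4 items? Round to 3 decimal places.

0.907

P(theta) = 1 / (1 + exp(−(theta − b)))
P_1 = 1/(1+e^{0.6300}) = 0.3475
P_2 = 1/(1+e^{2.0300}) = 0.1161
P_3 = 1/(1+e^{0.4300}) = 0.3941
P_4 = 1/(1+e^{2.9600}) = 0.0493
E[score] = 0.3475 + 0.1161 + 0.3941 + 0.0493 = 0.9070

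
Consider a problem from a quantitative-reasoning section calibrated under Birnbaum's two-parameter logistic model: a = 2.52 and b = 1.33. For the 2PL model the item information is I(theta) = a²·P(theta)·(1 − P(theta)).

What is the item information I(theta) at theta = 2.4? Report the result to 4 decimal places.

0.3759

P = 1/(1+e^{-2.6964}) = 0.9368
P(1−P) = 0.9368 × 0.0632 = 0.0592
I = a² × P(1−P) = 2.52² × 0.0592 = 0.37590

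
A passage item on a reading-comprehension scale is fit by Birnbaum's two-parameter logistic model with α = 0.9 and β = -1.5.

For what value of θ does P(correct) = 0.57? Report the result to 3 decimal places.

P(θ) = 1 / (1 + exp(−α(θ − β)))
logit = ln(0.5700/0.4300) = 0.2819
θ = β + logit/(α) = -1.5 + 0.2819/0.9000 = -1.1868

-1.187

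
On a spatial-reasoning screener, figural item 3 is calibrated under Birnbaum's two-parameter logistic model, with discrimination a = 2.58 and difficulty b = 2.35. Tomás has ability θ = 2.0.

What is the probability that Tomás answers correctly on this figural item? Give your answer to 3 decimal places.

P(θ) = 1 / (1 + exp(−a(θ − b)))
Exponent: 2.58 × (2.0 − 2.35) = -0.9030
1/(1 + e^{0.9030}) = 0.2884

0.288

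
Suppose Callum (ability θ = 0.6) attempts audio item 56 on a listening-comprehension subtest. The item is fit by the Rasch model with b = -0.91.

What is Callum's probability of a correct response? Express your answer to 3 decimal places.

0.819

P(θ) = 1 / (1 + exp(−(θ − b)))
Exponent: (0.6 − (-0.91)) = 1.5100
1/(1 + e^{-1.5100}) = 0.8191
P = 0.8191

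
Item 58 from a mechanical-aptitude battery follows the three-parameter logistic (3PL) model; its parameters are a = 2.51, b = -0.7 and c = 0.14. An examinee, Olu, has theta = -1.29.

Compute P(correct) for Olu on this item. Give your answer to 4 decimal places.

P(theta) = c + (1 − c) · 1 / (1 + exp(−a(theta − b)))
Exponent: 2.51 × (-1.29 − (-0.7)) = -1.4809
1/(1 + e^{1.4809}) = 0.1853
P = 0.14 + 0.86 × 0.1853 = 0.2994

0.2994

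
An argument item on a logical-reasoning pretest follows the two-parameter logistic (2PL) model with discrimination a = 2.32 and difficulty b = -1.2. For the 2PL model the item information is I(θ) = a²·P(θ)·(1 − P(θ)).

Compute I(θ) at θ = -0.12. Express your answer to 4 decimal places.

P = 1/(1+e^{-2.5056}) = 0.9245
P(1−P) = 0.9245 × 0.0755 = 0.0698
I = a² × P(1−P) = 2.32² × 0.0698 = 0.37554

0.3755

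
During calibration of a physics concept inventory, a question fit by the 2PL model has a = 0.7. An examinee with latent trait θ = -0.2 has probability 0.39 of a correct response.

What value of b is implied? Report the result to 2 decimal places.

P(θ) = 1 / (1 + exp(−a(θ − b)))
logit(0.39) = ln(0.39/0.61) = -0.4473
b = θ − logit/(a) = -0.2 − (-0.4473)/0.7000 = 0.4390

0.44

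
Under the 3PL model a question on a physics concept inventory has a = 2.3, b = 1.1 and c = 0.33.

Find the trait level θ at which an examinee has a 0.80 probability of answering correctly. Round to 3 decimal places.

P(θ) = c + (1 − c) · 1 / (1 + exp(−a(θ − b)))
Remove guessing floor: (0.80 − 0.33)/(1 − 0.33) = 0.7015
logit = ln(0.7015/0.2985) = 0.8544
θ = b + logit/(a) = 1.1 + 0.8544/2.3000 = 1.4715

1.471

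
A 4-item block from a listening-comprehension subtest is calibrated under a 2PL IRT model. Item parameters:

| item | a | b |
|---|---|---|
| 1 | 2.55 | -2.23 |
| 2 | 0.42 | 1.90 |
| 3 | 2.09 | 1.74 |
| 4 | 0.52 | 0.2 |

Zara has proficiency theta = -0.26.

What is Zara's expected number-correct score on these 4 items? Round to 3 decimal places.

1.737

P(theta) = 1 / (1 + exp(−a(theta − b)))
P_1 = 1/(1+e^{-5.0235}) = 0.9935
P_2 = 1/(1+e^{0.9072}) = 0.2876
P_3 = 1/(1+e^{4.1800}) = 0.0151
P_4 = 1/(1+e^{0.2392}) = 0.4405
E[score] = 0.9935 + 0.2876 + 0.0151 + 0.4405 = 1.7366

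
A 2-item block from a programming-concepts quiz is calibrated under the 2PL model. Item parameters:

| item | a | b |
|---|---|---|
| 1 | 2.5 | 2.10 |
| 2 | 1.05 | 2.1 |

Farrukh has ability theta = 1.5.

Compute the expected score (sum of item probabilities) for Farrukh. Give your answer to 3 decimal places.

P(theta) = 1 / (1 + exp(−a(theta − b)))
P_1 = 1/(1+e^{1.5000}) = 0.1824
P_2 = 1/(1+e^{0.6300}) = 0.3475
E[score] = 0.1824 + 0.3475 = 0.5299

0.530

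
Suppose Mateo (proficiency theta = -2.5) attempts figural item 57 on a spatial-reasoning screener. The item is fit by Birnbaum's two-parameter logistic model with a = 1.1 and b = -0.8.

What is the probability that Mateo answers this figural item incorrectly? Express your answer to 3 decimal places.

P(theta) = 1 / (1 + exp(−a(theta − b)))
Exponent: 1.1 × (-2.5 − (-0.8)) = -1.8700
1/(1 + e^{1.8700}) = 0.1335
P(incorrect) = 1 − 0.1335 = 0.8665

0.866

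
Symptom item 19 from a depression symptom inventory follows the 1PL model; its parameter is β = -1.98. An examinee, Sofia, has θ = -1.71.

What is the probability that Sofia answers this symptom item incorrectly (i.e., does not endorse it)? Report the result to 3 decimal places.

P(θ) = 1 / (1 + exp(−(θ − β)))
Exponent: (-1.71 − (-1.98)) = 0.2700
1/(1 + e^{-0.2700}) = 0.5671
P = 0.5671
P(incorrect) = 1 − 0.5671 = 0.4329

0.433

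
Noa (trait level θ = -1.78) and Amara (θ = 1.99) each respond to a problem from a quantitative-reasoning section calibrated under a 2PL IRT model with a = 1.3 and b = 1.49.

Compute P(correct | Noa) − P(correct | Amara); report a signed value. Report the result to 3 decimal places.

P(θ) = 1 / (1 + exp(−a(θ − b)))
P(Noa) = 0.0140  [exponent -4.2510]
P(Amara) = 0.6570  [exponent 0.6500]
Difference = 0.0140 − 0.6570 = -0.6430

-0.643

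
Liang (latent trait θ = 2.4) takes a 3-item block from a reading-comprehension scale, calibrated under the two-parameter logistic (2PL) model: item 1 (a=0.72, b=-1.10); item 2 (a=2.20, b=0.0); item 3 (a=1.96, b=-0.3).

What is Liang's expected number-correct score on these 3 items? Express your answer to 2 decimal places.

2.92

P(θ) = 1 / (1 + exp(−a(θ − b)))
P_1 = 1/(1+e^{-2.5200}) = 0.9255
P_2 = 1/(1+e^{-5.2800}) = 0.9949
P_3 = 1/(1+e^{-5.2920}) = 0.9950
E[score] = 0.9255 + 0.9949 + 0.9950 = 2.9155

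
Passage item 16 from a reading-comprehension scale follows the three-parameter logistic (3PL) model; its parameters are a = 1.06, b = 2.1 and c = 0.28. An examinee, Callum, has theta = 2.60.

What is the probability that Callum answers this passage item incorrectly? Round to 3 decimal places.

0.267

P(theta) = c + (1 − c) · 1 / (1 + exp(−a(theta − b)))
Exponent: 1.06 × (2.60 − 2.1) = 0.5300
1/(1 + e^{-0.5300}) = 0.6295
P = 0.28 + 0.72 × 0.6295 = 0.7332
P(incorrect) = 1 − 0.7332 = 0.2668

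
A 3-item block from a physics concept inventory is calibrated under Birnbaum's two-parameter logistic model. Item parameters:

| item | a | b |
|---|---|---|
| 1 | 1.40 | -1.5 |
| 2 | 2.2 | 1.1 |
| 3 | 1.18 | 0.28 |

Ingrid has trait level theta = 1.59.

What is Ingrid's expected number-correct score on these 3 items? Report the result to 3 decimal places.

2.557

P(theta) = 1 / (1 + exp(−a(theta − b)))
P_1 = 1/(1+e^{-4.3260}) = 0.9870
P_2 = 1/(1+e^{-1.0780}) = 0.7461
P_3 = 1/(1+e^{-1.5458}) = 0.8243
E[score] = 0.9870 + 0.7461 + 0.8243 = 2.5574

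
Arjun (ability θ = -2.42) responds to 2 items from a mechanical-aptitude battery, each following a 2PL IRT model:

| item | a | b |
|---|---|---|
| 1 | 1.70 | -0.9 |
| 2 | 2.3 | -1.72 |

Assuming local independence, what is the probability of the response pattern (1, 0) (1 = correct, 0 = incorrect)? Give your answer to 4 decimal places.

P(θ) = 1 / (1 + exp(−a(θ − b)))
P_1 = 1/(1+e^{2.5840}) = 0.0702
P_2 = 1/(1+e^{1.6100}) = 0.1666
L = P_1 × (1−P_2) = 0.0702 × 0.8334 = 0.05848

0.0585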